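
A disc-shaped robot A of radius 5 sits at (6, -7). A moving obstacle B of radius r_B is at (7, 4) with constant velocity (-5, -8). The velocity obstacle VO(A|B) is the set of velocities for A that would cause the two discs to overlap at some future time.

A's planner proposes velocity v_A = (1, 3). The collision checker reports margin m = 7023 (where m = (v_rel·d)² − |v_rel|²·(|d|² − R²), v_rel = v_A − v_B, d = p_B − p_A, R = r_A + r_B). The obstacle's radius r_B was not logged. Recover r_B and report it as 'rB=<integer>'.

m = 7023
d = (1, 11);  v_rel = (6, 11),  |v_rel|² = 157
v_rel×d = (6)·(11) − (11)·(1) = 55
since m = R²·157 − 55²:  R² = (3025 + 7023) / 157 = 64
R = √64 = 8  ⇒  r_B = 8 − 5 = 3

rB=3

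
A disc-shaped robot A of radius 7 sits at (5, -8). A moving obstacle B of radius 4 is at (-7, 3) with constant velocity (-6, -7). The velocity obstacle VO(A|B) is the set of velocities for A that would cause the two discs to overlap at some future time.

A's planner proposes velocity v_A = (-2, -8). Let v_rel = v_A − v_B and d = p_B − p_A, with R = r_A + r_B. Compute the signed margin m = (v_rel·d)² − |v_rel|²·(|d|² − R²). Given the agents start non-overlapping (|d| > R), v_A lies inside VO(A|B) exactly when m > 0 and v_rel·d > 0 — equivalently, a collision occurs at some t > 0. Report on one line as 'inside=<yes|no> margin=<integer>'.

d = (-12, 11),  |d|² = 265;  R = 7+4 = 11,  c = 265−11² = 144
v_rel = (4, -1),  |v_rel|² = 17;  v_rel·d = (4)·(-12) + (-1)·(11) = -59
17·t² + 118·t + 144 = 0  ⇒  m = (-59)² − 17·144 = 1033
m = 1033 > 0,  v_rel·d = -59 < 0  ⇒  outside

inside=no margin=1033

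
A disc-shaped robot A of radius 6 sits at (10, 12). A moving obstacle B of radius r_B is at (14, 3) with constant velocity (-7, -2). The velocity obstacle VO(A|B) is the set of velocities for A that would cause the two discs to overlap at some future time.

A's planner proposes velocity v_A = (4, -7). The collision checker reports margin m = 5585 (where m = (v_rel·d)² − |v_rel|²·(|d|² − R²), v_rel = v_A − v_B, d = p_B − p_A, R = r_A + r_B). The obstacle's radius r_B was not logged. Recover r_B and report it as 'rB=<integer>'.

m = 5585
d = (4, -9);  v_rel = (11, -5),  |v_rel|² = 146
v_rel×d = (11)·(-9) − (-5)·(4) = -79
since m = R²·146 − (-79)²:  R² = (6241 + 5585) / 146 = 81
R = √81 = 9  ⇒  r_B = 9 − 6 = 3

rB=3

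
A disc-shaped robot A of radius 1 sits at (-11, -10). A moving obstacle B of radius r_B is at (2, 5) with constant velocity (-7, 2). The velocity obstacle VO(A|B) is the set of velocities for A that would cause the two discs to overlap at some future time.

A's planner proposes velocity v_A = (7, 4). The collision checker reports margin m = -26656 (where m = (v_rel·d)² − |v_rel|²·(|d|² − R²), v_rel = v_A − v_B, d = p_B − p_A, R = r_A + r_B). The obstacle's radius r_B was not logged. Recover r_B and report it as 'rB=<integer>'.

m = -26656
d = (13, 15);  v_rel = (14, 2),  |v_rel|² = 200
v_rel×d = (14)·(15) − (2)·(13) = 184
since m = R²·200 − 184²:  R² = (33856 + -26656) / 200 = 36
R = √36 = 6  ⇒  r_B = 6 − 1 = 5

rB=5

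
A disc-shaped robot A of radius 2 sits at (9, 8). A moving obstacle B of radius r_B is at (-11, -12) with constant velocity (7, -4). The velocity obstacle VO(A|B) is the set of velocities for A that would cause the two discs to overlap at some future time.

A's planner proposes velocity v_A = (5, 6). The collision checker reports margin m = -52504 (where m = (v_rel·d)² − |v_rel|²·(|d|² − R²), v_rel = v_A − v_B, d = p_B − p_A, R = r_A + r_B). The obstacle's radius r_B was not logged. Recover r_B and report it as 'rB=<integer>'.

m = -52504
d = (-20, -20);  v_rel = (-2, 10),  |v_rel|² = 104
v_rel×d = (-2)·(-20) − (10)·(-20) = 240
since m = R²·104 − 240²:  R² = (57600 + -52504) / 104 = 49
R = √49 = 7  ⇒  r_B = 7 − 2 = 5

rB=5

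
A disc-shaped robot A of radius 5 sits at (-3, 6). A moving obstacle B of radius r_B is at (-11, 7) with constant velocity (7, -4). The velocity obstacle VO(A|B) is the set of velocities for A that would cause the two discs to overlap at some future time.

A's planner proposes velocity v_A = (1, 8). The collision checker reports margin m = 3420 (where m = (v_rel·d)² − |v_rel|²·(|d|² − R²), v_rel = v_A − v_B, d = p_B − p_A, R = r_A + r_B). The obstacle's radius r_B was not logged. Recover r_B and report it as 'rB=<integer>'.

m = 3420
d = (-8, 1);  v_rel = (-6, 12),  |v_rel|² = 180
v_rel×d = (-6)·(1) − (12)·(-8) = 90
since m = R²·180 − 90²:  R² = (8100 + 3420) / 180 = 64
R = √64 = 8  ⇒  r_B = 8 − 5 = 3

rB=3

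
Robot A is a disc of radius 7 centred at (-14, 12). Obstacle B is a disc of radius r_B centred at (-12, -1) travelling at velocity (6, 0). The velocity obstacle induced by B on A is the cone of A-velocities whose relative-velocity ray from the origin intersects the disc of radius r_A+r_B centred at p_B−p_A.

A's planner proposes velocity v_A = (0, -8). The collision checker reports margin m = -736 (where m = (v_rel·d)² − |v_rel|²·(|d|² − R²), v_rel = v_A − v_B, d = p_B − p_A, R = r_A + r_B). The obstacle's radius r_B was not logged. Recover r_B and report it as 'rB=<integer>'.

m = -736
d = (2, -13);  v_rel = (-6, -8),  |v_rel|² = 100
v_rel×d = (-6)·(-13) − (-8)·(2) = 94
since m = R²·100 − 94²:  R² = (8836 + -736) / 100 = 81
R = √81 = 9  ⇒  r_B = 9 − 7 = 2

rB=2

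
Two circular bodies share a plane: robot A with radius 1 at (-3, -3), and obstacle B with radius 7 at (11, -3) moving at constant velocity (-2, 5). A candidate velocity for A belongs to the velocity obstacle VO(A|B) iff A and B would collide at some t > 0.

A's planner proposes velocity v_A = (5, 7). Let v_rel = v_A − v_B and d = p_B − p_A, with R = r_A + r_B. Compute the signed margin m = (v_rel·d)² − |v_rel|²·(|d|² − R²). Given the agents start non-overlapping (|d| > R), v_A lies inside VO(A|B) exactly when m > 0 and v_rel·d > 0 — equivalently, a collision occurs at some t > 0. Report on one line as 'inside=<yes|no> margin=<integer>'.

d = (14, 0),  |d|² = 196;  R = 1+7 = 8,  c = 196−8² = 132
v_rel = (7, 2),  |v_rel|² = 53;  v_rel·d = (7)·(14) + (2)·(0) = 98
53·t² − 196·t + 132 = 0  ⇒  m = 98² − 53·132 = 2608
m = 2608 > 0,  v_rel·d = 98 > 0  ⇒  inside

inside=yes margin=2608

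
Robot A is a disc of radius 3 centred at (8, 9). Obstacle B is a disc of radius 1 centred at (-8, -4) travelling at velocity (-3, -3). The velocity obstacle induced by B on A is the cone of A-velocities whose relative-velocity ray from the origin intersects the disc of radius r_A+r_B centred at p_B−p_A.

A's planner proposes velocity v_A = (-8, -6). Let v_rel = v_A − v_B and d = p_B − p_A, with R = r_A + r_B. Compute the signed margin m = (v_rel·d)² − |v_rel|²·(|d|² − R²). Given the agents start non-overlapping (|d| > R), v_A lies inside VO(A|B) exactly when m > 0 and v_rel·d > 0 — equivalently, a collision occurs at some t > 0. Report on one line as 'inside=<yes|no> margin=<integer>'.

d = (-16, -13),  |d|² = 425;  R = 3+1 = 4,  c = 425−4² = 409
v_rel = (-5, -3),  |v_rel|² = 34;  v_rel·d = (-5)·(-16) + (-3)·(-13) = 119
34·t² − 238·t + 409 = 0  ⇒  m = 119² − 34·409 = 255
m = 255 > 0,  v_rel·d = 119 > 0  ⇒  inside

inside=yes margin=255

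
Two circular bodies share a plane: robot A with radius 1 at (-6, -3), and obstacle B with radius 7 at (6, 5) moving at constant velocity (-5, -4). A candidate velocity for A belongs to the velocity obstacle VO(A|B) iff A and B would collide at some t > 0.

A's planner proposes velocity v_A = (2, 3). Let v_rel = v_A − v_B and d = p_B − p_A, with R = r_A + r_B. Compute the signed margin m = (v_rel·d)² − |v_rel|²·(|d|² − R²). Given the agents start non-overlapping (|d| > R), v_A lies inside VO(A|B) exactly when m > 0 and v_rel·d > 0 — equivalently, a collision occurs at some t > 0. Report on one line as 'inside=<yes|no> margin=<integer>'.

d = (12, 8),  |d|² = 208;  R = 1+7 = 8,  c = 208−8² = 144
v_rel = (7, 7),  |v_rel|² = 98;  v_rel·d = (7)·(12) + (7)·(8) = 140
98·t² − 280·t + 144 = 0  ⇒  m = 140² − 98·144 = 5488
m = 5488 > 0,  v_rel·d = 140 > 0  ⇒  inside

inside=yes margin=5488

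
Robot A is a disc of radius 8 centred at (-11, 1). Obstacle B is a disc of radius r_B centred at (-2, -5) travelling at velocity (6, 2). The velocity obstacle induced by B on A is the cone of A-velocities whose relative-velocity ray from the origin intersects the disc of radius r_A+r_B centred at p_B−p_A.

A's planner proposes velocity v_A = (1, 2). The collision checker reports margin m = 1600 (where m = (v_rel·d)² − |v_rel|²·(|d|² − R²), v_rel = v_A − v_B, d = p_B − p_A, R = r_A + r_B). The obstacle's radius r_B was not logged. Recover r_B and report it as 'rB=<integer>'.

m = 1600
d = (9, -6);  v_rel = (-5, 0),  |v_rel|² = 25
v_rel×d = (-5)·(-6) − (0)·(9) = 30
since m = R²·25 − 30²:  R² = (900 + 1600) / 25 = 100
R = √100 = 10  ⇒  r_B = 10 − 8 = 2

rB=2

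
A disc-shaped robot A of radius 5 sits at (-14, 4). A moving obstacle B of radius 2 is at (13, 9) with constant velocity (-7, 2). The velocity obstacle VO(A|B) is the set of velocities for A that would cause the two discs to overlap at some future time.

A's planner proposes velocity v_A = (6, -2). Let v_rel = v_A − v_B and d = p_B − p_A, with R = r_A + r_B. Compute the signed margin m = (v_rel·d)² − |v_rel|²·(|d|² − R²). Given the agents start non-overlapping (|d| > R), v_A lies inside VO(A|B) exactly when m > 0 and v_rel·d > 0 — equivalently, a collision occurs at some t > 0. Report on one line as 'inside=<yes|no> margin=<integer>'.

d = (27, 5),  |d|² = 754;  R = 5+2 = 7,  c = 754−7² = 705
v_rel = (13, -4),  |v_rel|² = 185;  v_rel·d = (13)·(27) + (-4)·(5) = 331
185·t² − 662·t + 705 = 0  ⇒  m = 331² − 185·705 = -20864
m = -20864 < 0,  v_rel·d = 331 > 0  ⇒  outside

inside=no margin=-20864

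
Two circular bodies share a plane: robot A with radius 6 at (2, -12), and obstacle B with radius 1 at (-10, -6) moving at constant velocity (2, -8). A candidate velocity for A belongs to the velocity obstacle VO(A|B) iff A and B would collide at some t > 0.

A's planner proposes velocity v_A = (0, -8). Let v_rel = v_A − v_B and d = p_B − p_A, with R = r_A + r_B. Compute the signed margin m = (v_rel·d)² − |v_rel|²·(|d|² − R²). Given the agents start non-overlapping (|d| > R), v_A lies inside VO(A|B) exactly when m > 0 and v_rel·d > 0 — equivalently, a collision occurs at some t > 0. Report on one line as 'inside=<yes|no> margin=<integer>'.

d = (-12, 6),  |d|² = 180;  R = 6+1 = 7,  c = 180−7² = 131
v_rel = (-2, 0),  |v_rel|² = 4;  v_rel·d = (-2)·(-12) + (0)·(6) = 24
4·t² − 48·t + 131 = 0  ⇒  m = 24² − 4·131 = 52
m = 52 > 0,  v_rel·d = 24 > 0  ⇒  inside

inside=yes margin=52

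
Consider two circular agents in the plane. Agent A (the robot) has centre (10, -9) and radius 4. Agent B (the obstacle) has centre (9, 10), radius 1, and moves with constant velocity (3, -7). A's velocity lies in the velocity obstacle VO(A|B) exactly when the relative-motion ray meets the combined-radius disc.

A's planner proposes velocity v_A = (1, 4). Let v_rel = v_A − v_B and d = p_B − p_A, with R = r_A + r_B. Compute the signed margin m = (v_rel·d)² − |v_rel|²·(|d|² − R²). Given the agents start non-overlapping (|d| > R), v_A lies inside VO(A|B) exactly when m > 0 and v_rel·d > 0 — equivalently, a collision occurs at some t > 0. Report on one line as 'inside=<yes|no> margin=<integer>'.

d = (-1, 19),  |d|² = 362;  R = 4+1 = 5,  c = 362−5² = 337
v_rel = (-2, 11),  |v_rel|² = 125;  v_rel·d = (-2)·(-1) + (11)·(19) = 211
125·t² − 422·t + 337 = 0  ⇒  m = 211² − 125·337 = 2396
m = 2396 > 0,  v_rel·d = 211 > 0  ⇒  inside

inside=yes margin=2396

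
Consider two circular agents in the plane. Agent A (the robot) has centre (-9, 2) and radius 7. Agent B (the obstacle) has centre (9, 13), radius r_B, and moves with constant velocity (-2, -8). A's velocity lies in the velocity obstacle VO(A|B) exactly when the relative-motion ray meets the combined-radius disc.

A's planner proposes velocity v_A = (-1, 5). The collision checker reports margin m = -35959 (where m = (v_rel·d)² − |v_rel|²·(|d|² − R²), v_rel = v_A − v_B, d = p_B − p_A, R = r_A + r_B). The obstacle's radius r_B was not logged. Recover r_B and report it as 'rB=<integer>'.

m = -35959
d = (18, 11);  v_rel = (1, 13),  |v_rel|² = 170
v_rel×d = (1)·(11) − (13)·(18) = -223
since m = R²·170 − (-223)²:  R² = (49729 + -35959) / 170 = 81
R = √81 = 9  ⇒  r_B = 9 − 7 = 2

rB=2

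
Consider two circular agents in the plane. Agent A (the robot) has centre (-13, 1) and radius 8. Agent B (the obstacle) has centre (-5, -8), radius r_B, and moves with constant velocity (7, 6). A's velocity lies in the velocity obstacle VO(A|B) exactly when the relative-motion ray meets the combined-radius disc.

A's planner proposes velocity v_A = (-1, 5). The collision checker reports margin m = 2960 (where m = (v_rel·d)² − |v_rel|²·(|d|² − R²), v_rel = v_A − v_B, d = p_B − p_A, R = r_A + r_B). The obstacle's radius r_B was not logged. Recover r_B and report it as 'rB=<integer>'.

m = 2960
d = (8, -9);  v_rel = (-8, -1),  |v_rel|² = 65
v_rel×d = (-8)·(-9) − (-1)·(8) = 80
since m = R²·65 − 80²:  R² = (6400 + 2960) / 65 = 144
R = √144 = 12  ⇒  r_B = 12 − 8 = 4

rB=4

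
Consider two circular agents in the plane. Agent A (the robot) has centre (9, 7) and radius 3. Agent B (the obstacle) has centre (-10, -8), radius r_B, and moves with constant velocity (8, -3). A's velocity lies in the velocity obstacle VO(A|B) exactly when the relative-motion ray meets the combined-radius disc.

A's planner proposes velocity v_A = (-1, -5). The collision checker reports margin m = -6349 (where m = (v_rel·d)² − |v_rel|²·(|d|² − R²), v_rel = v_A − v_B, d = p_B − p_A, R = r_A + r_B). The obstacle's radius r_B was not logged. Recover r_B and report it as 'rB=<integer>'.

m = -6349
d = (-19, -15);  v_rel = (-9, -2),  |v_rel|² = 85
v_rel×d = (-9)·(-15) − (-2)·(-19) = 97
since m = R²·85 − 97²:  R² = (9409 + -6349) / 85 = 36
R = √36 = 6  ⇒  r_B = 6 − 3 = 3

rB=3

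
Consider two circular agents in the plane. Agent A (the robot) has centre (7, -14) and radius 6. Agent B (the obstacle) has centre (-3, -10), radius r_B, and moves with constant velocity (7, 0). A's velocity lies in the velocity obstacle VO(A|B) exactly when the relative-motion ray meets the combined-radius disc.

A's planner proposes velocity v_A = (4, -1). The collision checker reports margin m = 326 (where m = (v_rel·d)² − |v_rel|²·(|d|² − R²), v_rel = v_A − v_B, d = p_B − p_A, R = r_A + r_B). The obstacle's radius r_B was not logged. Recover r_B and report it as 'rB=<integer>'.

m = 326
d = (-10, 4);  v_rel = (-3, -1),  |v_rel|² = 10
v_rel×d = (-3)·(4) − (-1)·(-10) = -22
since m = R²·10 − (-22)²:  R² = (484 + 326) / 10 = 81
R = √81 = 9  ⇒  r_B = 9 − 6 = 3

rB=3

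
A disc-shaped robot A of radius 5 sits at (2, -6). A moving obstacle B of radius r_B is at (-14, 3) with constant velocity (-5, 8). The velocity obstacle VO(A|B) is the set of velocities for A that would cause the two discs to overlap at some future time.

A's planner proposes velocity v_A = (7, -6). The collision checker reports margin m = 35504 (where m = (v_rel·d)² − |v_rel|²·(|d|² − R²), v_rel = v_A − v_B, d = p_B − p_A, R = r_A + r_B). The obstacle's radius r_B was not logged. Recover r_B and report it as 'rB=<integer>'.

m = 35504
d = (-16, 9);  v_rel = (12, -14),  |v_rel|² = 340
v_rel×d = (12)·(9) − (-14)·(-16) = -116
since m = R²·340 − (-116)²:  R² = (13456 + 35504) / 340 = 144
R = √144 = 12  ⇒  r_B = 12 − 5 = 7

rB=7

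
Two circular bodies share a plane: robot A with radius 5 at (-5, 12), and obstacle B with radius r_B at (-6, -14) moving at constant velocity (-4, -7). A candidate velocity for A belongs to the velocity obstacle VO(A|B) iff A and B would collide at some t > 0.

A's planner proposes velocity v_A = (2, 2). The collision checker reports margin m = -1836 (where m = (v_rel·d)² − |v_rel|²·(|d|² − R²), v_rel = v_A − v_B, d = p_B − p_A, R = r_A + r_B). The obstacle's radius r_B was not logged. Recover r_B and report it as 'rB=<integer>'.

m = -1836
d = (-1, -26);  v_rel = (6, 9),  |v_rel|² = 117
v_rel×d = (6)·(-26) − (9)·(-1) = -147
since m = R²·117 − (-147)²:  R² = (21609 + -1836) / 117 = 169
R = √169 = 13  ⇒  r_B = 13 − 5 = 8

rB=8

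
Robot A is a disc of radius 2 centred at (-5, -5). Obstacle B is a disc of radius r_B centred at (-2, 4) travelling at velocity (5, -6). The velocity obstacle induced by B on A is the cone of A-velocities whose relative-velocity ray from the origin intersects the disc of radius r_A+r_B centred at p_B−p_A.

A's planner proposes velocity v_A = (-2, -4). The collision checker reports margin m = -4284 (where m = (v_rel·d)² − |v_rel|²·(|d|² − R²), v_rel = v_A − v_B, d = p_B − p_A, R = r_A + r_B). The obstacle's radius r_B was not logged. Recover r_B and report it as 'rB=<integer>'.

m = -4284
d = (3, 9);  v_rel = (-7, 2),  |v_rel|² = 53
v_rel×d = (-7)·(9) − (2)·(3) = -69
since m = R²·53 − (-69)²:  R² = (4761 + -4284) / 53 = 9
R = √9 = 3  ⇒  r_B = 3 − 2 = 1

rB=1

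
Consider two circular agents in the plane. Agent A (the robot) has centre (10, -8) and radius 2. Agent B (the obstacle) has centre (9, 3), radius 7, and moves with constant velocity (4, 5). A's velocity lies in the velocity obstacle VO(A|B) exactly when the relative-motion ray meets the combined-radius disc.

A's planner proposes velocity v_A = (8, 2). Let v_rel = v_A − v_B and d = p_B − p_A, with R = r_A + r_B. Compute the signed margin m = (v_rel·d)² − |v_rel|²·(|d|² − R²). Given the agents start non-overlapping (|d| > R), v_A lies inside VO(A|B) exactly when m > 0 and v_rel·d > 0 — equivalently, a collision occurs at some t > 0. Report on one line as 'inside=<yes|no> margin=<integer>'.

d = (-1, 11),  |d|² = 122;  R = 2+7 = 9,  c = 122−9² = 41
v_rel = (4, -3),  |v_rel|² = 25;  v_rel·d = (4)·(-1) + (-3)·(11) = -37
25·t² + 74·t + 41 = 0  ⇒  m = (-37)² − 25·41 = 344
m = 344 > 0,  v_rel·d = -37 < 0  ⇒  outside

inside=no margin=344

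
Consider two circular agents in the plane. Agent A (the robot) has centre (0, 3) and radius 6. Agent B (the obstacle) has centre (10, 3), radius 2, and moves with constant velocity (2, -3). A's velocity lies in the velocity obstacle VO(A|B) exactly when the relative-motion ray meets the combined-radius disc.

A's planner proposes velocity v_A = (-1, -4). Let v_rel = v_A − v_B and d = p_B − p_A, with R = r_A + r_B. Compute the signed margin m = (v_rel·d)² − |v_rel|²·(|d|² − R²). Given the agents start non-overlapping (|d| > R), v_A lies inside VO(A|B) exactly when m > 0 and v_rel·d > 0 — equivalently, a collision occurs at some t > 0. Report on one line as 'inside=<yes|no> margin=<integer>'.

d = (10, 0),  |d|² = 100;  R = 6+2 = 8,  c = 100−8² = 36
v_rel = (-3, -1),  |v_rel|² = 10;  v_rel·d = (-3)·(10) + (-1)·(0) = -30
10·t² + 60·t + 36 = 0  ⇒  m = (-30)² − 10·36 = 540
m = 540 > 0,  v_rel·d = -30 < 0  ⇒  outside

inside=no margin=540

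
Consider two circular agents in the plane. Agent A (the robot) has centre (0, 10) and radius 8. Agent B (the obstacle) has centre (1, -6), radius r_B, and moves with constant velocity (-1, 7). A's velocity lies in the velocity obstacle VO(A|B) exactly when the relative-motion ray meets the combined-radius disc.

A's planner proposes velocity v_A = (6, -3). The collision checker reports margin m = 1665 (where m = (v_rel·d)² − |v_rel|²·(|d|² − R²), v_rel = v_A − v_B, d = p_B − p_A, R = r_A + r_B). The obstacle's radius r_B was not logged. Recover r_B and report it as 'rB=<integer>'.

m = 1665
d = (1, -16);  v_rel = (7, -10),  |v_rel|² = 149
v_rel×d = (7)·(-16) − (-10)·(1) = -102
since m = R²·149 − (-102)²:  R² = (10404 + 1665) / 149 = 81
R = √81 = 9  ⇒  r_B = 9 − 8 = 1

rB=1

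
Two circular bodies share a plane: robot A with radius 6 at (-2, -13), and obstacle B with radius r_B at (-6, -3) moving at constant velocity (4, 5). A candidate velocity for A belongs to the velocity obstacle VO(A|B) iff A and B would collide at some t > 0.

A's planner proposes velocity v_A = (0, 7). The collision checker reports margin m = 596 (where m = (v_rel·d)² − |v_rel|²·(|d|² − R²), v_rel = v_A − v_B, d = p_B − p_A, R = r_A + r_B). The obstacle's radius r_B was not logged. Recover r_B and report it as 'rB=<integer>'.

m = 596
d = (-4, 10);  v_rel = (-4, 2),  |v_rel|² = 20
v_rel×d = (-4)·(10) − (2)·(-4) = -32
since m = R²·20 − (-32)²:  R² = (1024 + 596) / 20 = 81
R = √81 = 9  ⇒  r_B = 9 − 6 = 3

rB=3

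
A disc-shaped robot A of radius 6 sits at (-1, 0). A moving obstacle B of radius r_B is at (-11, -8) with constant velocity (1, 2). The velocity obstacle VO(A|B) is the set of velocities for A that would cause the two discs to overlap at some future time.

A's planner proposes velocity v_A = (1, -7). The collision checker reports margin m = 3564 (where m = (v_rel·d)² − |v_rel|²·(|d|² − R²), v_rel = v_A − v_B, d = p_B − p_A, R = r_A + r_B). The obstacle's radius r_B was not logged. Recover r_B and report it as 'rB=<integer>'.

m = 3564
d = (-10, -8);  v_rel = (0, -9),  |v_rel|² = 81
v_rel×d = (0)·(-8) − (-9)·(-10) = -90
since m = R²·81 − (-90)²:  R² = (8100 + 3564) / 81 = 144
R = √144 = 12  ⇒  r_B = 12 − 6 = 6

rB=6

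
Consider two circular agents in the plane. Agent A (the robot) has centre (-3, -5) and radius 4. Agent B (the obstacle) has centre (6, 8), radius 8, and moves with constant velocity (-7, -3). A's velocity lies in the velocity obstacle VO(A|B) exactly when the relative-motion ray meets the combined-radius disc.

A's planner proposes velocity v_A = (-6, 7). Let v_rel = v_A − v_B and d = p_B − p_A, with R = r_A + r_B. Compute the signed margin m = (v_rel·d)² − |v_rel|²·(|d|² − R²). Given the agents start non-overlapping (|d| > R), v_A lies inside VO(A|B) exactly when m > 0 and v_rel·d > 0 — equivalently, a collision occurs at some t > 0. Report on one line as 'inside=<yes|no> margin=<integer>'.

d = (9, 13),  |d|² = 250;  R = 4+8 = 12,  c = 250−12² = 106
v_rel = (1, 10),  |v_rel|² = 101;  v_rel·d = (1)·(9) + (10)·(13) = 139
101·t² − 278·t + 106 = 0  ⇒  m = 139² − 101·106 = 8615
m = 8615 > 0,  v_rel·d = 139 > 0  ⇒  inside

inside=yes margin=8615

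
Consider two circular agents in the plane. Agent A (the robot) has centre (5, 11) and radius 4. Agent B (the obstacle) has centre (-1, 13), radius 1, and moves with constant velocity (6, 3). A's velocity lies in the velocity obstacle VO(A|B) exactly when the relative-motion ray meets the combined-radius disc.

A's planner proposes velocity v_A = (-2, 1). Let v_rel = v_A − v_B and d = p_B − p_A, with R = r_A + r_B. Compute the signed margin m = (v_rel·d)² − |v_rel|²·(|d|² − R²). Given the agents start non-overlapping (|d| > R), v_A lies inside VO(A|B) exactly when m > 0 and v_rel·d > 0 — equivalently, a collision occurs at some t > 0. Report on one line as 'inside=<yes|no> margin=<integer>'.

d = (-6, 2),  |d|² = 40;  R = 4+1 = 5,  c = 40−5² = 15
v_rel = (-8, -2),  |v_rel|² = 68;  v_rel·d = (-8)·(-6) + (-2)·(2) = 44
68·t² − 88·t + 15 = 0  ⇒  m = 44² − 68·15 = 916
m = 916 > 0,  v_rel·d = 44 > 0  ⇒  inside

inside=yes margin=916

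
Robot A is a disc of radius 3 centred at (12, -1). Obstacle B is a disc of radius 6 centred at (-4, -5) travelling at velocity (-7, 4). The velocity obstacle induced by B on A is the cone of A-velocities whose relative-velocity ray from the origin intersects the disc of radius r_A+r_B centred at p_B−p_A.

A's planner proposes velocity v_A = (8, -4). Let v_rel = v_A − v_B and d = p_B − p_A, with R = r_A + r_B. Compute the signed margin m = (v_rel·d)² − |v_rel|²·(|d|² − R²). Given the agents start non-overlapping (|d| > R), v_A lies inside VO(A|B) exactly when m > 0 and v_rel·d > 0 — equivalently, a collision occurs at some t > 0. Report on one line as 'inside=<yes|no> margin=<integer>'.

d = (-16, -4),  |d|² = 272;  R = 3+6 = 9,  c = 272−9² = 191
v_rel = (15, -8),  |v_rel|² = 289;  v_rel·d = (15)·(-16) + (-8)·(-4) = -208
289·t² + 416·t + 191 = 0  ⇒  m = (-208)² − 289·191 = -11935
m = -11935 < 0,  v_rel·d = -208 < 0  ⇒  outside

inside=no margin=-11935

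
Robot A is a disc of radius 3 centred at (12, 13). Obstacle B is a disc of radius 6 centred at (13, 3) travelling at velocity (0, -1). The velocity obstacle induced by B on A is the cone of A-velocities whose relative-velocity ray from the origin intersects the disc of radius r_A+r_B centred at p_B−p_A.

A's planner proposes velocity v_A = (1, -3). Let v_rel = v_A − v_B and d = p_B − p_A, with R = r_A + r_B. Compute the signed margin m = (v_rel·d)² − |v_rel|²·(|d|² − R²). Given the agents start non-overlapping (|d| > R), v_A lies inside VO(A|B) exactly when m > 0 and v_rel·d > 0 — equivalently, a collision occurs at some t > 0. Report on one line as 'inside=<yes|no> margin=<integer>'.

d = (1, -10),  |d|² = 101;  R = 3+6 = 9,  c = 101−9² = 20
v_rel = (1, -2),  |v_rel|² = 5;  v_rel·d = (1)·(1) + (-2)·(-10) = 21
5·t² − 42·t + 20 = 0  ⇒  m = 21² − 5·20 = 341
m = 341 > 0,  v_rel·d = 21 > 0  ⇒  inside

inside=yes margin=341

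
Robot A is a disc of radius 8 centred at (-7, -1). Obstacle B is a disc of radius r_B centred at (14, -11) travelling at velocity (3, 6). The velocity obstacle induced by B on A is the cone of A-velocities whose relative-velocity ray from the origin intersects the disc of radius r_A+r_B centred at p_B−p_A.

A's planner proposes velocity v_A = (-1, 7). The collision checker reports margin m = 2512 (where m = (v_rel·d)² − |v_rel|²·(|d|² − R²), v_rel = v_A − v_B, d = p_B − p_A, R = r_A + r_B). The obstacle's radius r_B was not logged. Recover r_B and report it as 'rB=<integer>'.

m = 2512
d = (21, -10);  v_rel = (-4, 1),  |v_rel|² = 17
v_rel×d = (-4)·(-10) − (1)·(21) = 19
since m = R²·17 − 19²:  R² = (361 + 2512) / 17 = 169
R = √169 = 13  ⇒  r_B = 13 − 8 = 5

rB=5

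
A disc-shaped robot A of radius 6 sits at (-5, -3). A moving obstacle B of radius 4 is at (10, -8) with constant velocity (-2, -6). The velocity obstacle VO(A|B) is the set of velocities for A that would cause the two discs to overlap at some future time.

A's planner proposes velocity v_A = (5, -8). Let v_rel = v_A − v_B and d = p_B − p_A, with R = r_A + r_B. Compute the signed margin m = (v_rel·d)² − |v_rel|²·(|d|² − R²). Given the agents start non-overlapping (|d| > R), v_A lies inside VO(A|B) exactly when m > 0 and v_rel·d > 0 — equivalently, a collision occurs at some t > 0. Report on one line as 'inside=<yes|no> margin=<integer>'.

d = (15, -5),  |d|² = 250;  R = 6+4 = 10,  c = 250−10² = 150
v_rel = (7, -2),  |v_rel|² = 53;  v_rel·d = (7)·(15) + (-2)·(-5) = 115
53·t² − 230·t + 150 = 0  ⇒  m = 115² − 53·150 = 5275
m = 5275 > 0,  v_rel·d = 115 > 0  ⇒  inside

inside=yes margin=5275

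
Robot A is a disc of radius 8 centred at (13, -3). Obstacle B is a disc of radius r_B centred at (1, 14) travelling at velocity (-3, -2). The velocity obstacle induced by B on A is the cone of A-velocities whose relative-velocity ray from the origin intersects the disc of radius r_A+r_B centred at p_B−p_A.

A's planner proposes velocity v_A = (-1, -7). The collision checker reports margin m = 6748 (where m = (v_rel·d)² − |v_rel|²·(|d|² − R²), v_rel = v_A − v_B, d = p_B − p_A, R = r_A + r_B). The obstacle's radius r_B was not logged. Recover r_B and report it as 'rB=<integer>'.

m = 6748
d = (-12, 17);  v_rel = (2, -5),  |v_rel|² = 29
v_rel×d = (2)·(17) − (-5)·(-12) = -26
since m = R²·29 − (-26)²:  R² = (676 + 6748) / 29 = 256
R = √256 = 16  ⇒  r_B = 16 − 8 = 8

rB=8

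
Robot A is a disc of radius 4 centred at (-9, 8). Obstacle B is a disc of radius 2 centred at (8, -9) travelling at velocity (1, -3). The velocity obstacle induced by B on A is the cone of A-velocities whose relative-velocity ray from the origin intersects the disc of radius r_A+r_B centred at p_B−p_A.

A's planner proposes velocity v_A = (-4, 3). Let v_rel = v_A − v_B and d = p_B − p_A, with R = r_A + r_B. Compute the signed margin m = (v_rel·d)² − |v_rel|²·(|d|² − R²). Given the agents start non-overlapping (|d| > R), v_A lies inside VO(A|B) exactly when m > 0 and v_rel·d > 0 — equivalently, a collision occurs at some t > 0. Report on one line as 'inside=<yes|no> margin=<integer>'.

d = (17, -17),  |d|² = 578;  R = 4+2 = 6,  c = 578−6² = 542
v_rel = (-5, 6),  |v_rel|² = 61;  v_rel·d = (-5)·(17) + (6)·(-17) = -187
61·t² + 374·t + 542 = 0  ⇒  m = (-187)² − 61·542 = 1907
m = 1907 > 0,  v_rel·d = -187 < 0  ⇒  outside

inside=no margin=1907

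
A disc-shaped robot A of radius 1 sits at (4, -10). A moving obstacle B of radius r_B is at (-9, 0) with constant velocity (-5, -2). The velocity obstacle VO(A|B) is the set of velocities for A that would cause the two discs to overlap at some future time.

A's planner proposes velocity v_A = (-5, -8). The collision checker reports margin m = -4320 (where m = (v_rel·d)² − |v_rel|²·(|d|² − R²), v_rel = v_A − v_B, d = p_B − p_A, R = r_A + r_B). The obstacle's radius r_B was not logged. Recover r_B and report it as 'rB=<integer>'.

m = -4320
d = (-13, 10);  v_rel = (0, -6),  |v_rel|² = 36
v_rel×d = (0)·(10) − (-6)·(-13) = -78
since m = R²·36 − (-78)²:  R² = (6084 + -4320) / 36 = 49
R = √49 = 7  ⇒  r_B = 7 − 1 = 6

rB=6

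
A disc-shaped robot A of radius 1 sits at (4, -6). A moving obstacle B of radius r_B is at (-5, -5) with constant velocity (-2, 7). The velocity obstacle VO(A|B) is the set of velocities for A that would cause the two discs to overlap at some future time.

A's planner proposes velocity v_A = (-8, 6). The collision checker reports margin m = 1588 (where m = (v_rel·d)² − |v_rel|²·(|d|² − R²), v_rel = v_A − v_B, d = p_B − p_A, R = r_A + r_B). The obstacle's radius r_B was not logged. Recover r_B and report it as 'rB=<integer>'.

m = 1588
d = (-9, 1);  v_rel = (-6, -1),  |v_rel|² = 37
v_rel×d = (-6)·(1) − (-1)·(-9) = -15
since m = R²·37 − (-15)²:  R² = (225 + 1588) / 37 = 49
R = √49 = 7  ⇒  r_B = 7 − 1 = 6

rB=6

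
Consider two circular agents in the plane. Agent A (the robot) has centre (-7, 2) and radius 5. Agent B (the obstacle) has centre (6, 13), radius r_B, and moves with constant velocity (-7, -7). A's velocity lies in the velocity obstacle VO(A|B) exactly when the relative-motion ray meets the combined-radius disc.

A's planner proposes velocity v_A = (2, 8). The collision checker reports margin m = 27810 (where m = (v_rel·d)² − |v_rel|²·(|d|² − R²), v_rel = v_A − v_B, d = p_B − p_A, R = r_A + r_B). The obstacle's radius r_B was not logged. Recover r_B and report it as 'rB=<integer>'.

m = 27810
d = (13, 11);  v_rel = (9, 15),  |v_rel|² = 306
v_rel×d = (9)·(11) − (15)·(13) = -96
since m = R²·306 − (-96)²:  R² = (9216 + 27810) / 306 = 121
R = √121 = 11  ⇒  r_B = 11 − 5 = 6

rB=6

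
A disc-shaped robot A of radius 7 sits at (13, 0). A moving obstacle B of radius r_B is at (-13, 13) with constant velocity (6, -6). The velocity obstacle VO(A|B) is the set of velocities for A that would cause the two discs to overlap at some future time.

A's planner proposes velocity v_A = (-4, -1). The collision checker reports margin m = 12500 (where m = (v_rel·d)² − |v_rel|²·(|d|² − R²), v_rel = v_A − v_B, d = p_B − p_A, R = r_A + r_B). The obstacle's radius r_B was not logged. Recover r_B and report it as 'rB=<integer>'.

m = 12500
d = (-26, 13);  v_rel = (-10, 5),  |v_rel|² = 125
v_rel×d = (-10)·(13) − (5)·(-26) = 0
since m = R²·125 − 0²:  R² = (0 + 12500) / 125 = 100
R = √100 = 10  ⇒  r_B = 10 − 7 = 3

rB=3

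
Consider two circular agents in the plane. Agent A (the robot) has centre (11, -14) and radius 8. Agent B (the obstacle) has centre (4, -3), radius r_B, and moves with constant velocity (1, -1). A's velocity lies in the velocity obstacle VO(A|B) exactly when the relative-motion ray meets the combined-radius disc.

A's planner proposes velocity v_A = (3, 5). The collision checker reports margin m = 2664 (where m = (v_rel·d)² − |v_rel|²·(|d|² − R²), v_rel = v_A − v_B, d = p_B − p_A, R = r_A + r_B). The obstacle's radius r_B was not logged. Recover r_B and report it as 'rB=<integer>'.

m = 2664
d = (-7, 11);  v_rel = (2, 6),  |v_rel|² = 40
v_rel×d = (2)·(11) − (6)·(-7) = 64
since m = R²·40 − 64²:  R² = (4096 + 2664) / 40 = 169
R = √169 = 13  ⇒  r_B = 13 − 8 = 5

rB=5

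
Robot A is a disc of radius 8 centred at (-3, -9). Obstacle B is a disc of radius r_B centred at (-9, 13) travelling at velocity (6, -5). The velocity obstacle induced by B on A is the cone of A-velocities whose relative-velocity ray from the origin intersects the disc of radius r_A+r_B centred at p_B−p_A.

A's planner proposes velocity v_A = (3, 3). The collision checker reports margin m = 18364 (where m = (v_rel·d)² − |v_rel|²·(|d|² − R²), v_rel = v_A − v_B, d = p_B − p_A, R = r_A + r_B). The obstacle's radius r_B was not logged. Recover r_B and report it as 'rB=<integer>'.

m = 18364
d = (-6, 22);  v_rel = (-3, 8),  |v_rel|² = 73
v_rel×d = (-3)·(22) − (8)·(-6) = -18
since m = R²·73 − (-18)²:  R² = (324 + 18364) / 73 = 256
R = √256 = 16  ⇒  r_B = 16 − 8 = 8

rB=8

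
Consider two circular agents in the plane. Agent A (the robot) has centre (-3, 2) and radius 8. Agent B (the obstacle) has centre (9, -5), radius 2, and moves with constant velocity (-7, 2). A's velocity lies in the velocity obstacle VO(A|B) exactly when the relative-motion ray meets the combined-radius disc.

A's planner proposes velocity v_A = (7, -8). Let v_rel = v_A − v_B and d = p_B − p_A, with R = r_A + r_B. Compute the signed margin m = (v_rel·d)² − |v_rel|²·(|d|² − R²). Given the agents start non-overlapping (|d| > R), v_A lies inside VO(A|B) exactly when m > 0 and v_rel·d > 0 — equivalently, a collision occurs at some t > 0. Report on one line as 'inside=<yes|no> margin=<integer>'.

d = (12, -7),  |d|² = 193;  R = 8+2 = 10,  c = 193−10² = 93
v_rel = (14, -10),  |v_rel|² = 296;  v_rel·d = (14)·(12) + (-10)·(-7) = 238
296·t² − 476·t + 93 = 0  ⇒  m = 238² − 296·93 = 29116
m = 29116 > 0,  v_rel·d = 238 > 0  ⇒  inside

inside=yes margin=29116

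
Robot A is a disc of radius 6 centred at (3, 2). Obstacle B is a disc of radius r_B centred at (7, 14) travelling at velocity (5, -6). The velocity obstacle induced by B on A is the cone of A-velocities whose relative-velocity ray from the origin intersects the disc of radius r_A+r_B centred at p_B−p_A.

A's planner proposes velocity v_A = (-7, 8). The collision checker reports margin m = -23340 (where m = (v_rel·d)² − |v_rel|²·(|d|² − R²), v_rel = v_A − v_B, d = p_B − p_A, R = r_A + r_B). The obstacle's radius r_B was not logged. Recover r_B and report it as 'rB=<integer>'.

m = -23340
d = (4, 12);  v_rel = (-12, 14),  |v_rel|² = 340
v_rel×d = (-12)·(12) − (14)·(4) = -200
since m = R²·340 − (-200)²:  R² = (40000 + -23340) / 340 = 49
R = √49 = 7  ⇒  r_B = 7 − 6 = 1

rB=1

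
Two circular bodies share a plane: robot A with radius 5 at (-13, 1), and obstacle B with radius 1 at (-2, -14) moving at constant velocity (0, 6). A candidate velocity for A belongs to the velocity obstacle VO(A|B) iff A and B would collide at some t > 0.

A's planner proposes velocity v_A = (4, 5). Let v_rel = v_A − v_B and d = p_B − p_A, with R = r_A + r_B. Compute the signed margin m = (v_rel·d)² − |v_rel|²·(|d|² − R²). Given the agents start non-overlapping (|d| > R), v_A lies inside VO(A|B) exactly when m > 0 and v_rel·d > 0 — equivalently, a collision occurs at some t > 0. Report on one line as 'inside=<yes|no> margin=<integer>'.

d = (11, -15),  |d|² = 346;  R = 5+1 = 6,  c = 346−6² = 310
v_rel = (4, -1),  |v_rel|² = 17;  v_rel·d = (4)·(11) + (-1)·(-15) = 59
17·t² − 118·t + 310 = 0  ⇒  m = 59² − 17·310 = -1789
m = -1789 < 0,  v_rel·d = 59 > 0  ⇒  outside

inside=no margin=-1789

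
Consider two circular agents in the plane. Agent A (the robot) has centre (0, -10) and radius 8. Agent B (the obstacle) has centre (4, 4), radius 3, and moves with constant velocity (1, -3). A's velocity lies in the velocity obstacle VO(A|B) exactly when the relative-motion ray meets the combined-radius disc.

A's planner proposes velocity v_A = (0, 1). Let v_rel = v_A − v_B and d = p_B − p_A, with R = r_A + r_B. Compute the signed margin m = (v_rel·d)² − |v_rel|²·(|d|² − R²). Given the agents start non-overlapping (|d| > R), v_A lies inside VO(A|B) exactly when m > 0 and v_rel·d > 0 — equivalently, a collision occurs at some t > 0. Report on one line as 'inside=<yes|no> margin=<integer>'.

d = (4, 14),  |d|² = 212;  R = 8+3 = 11,  c = 212−11² = 91
v_rel = (-1, 4),  |v_rel|² = 17;  v_rel·d = (-1)·(4) + (4)·(14) = 52
17·t² − 104·t + 91 = 0  ⇒  m = 52² − 17·91 = 1157
m = 1157 > 0,  v_rel·d = 52 > 0  ⇒  inside

inside=yes margin=1157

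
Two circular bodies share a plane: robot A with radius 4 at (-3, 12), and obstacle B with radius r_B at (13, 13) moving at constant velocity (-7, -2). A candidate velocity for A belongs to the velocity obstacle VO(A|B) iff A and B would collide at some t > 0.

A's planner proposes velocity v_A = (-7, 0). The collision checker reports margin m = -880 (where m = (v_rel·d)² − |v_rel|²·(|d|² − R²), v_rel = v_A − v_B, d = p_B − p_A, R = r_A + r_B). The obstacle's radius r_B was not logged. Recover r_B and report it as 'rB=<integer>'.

m = -880
d = (16, 1);  v_rel = (0, 2),  |v_rel|² = 4
v_rel×d = (0)·(1) − (2)·(16) = -32
since m = R²·4 − (-32)²:  R² = (1024 + -880) / 4 = 36
R = √36 = 6  ⇒  r_B = 6 − 4 = 2

rB=2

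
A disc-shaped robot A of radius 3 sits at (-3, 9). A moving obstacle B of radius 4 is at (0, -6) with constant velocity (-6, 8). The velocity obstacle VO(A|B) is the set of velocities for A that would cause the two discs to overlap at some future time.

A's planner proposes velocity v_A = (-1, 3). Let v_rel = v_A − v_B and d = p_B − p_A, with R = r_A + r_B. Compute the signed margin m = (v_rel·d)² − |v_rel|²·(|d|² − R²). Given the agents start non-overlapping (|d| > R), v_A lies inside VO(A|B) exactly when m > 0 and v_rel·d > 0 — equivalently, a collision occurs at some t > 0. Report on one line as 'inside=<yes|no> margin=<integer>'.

d = (3, -15),  |d|² = 234;  R = 3+4 = 7,  c = 234−7² = 185
v_rel = (5, -5),  |v_rel|² = 50;  v_rel·d = (5)·(3) + (-5)·(-15) = 90
50·t² − 180·t + 185 = 0  ⇒  m = 90² − 50·185 = -1150
m = -1150 < 0,  v_rel·d = 90 > 0  ⇒  outside

inside=no margin=-1150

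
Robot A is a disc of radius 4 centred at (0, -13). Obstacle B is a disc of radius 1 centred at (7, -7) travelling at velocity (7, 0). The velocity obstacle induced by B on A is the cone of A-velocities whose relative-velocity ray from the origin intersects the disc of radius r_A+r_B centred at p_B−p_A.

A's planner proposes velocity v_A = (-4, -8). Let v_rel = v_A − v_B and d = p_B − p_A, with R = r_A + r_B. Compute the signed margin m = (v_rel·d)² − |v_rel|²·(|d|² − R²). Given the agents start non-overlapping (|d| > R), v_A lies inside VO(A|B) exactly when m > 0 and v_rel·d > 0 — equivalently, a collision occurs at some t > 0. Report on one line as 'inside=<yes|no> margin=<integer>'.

d = (7, 6),  |d|² = 85;  R = 4+1 = 5,  c = 85−5² = 60
v_rel = (-11, -8),  |v_rel|² = 185;  v_rel·d = (-11)·(7) + (-8)·(6) = -125
185·t² + 250·t + 60 = 0  ⇒  m = (-125)² − 185·60 = 4525
m = 4525 > 0,  v_rel·d = -125 < 0  ⇒  outside

inside=no margin=4525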